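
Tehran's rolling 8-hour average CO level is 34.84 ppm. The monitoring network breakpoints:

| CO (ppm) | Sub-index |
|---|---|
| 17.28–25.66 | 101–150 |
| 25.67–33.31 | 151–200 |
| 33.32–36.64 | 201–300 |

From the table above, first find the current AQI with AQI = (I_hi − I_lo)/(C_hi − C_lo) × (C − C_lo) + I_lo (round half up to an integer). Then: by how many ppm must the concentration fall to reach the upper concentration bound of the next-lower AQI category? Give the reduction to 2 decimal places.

CO: 34.84 ∈ [33.32, 36.64] ↔ index [201, 300].
201 + (34.84−33.32)·(300−201)/(36.64−33.32) = 201 + 1.52·99/3.32 ≈ 246.33, so AQI = 246.
Current AQI 246 is in the Very Unhealthy range (201–300). The next-lower category tops out at AQI 200, whose upper concentration bound is 33.31 ppm.
Reduction needed = 34.84 − 33.31 = 1.53 ppm.

1.53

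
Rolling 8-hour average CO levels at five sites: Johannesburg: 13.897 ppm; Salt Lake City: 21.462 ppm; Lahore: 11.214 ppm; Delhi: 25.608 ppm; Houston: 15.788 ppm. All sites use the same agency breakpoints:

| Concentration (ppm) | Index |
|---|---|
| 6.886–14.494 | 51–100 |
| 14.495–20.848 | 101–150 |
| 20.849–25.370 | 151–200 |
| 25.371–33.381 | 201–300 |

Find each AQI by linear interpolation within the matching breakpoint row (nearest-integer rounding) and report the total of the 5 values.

Johannesburg: row 6.886–14.494 (AQI 51–100). (100−51)·(13.897−6.886)/(14.494−6.886) + 51 = 49·7.011/7.608 + 51 ≈ 96.15 → 96.
Salt Lake City 21.462: bracket 20.849–25.370 → index 151–200; slope 49/4.521, offset 0.613.
AQI = 151 + 49/4.521·0.613 ≈ 157.64 ⇒ 158.
Lahore: 11.214 ∈ [6.886, 14.494] ↔ index [51, 100].
51 + (11.214−6.886)·(100−51)/(14.494−6.886) = 51 + 4.328·49/7.608 ≈ 78.87, so AQI = 79.
Delhi 25.608: bracket 25.371–33.381 → index 201–300; slope 99/8.010, offset 0.237.
AQI = 201 + 99/8.010·0.237 ≈ 203.93 ⇒ 204.
Houston: 15.788 lies in 14.495–20.848, so I_lo=101, I_hi=150, C_lo=14.495, C_hi=20.848.
(150−101)/(20.848−14.495) × (15.788−14.495) + 101 = 49/6.353 × 1.293 + 101 ≈ 110.97 → 111.
AQIs: Johannesburg=96, Salt Lake City=158, Lahore=79, Delhi=204, Houston=111. Sum = 96 + 158 + 79 + 204 + 111 = 648.

648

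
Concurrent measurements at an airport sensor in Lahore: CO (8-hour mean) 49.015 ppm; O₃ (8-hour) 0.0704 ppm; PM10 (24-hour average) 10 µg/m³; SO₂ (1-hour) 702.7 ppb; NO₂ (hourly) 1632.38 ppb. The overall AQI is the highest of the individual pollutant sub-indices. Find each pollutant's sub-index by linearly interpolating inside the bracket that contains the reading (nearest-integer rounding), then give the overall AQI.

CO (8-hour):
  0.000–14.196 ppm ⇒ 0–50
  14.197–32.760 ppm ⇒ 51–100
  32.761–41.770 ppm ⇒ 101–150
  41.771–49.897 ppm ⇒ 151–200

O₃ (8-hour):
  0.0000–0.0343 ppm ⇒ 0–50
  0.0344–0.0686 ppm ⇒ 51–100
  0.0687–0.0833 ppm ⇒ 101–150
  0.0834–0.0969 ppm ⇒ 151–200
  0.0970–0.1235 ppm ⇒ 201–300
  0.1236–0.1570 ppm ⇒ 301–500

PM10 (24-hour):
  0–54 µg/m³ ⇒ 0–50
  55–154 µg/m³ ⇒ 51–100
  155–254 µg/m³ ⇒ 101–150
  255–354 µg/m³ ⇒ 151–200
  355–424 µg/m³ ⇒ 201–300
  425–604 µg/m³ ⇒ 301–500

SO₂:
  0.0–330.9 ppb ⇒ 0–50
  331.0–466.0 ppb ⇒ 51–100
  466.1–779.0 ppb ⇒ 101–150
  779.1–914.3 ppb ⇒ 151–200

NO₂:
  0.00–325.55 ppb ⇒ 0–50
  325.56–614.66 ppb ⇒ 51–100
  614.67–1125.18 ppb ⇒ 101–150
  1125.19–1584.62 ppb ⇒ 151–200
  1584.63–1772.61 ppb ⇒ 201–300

CO: 49.015 lies in 41.771–49.897, so I_lo=151, I_hi=200, C_lo=41.771, C_hi=49.897.
(200−151)/(49.897−41.771) × (49.015−41.771) + 151 = 49/8.126 × 7.244 + 151 ≈ 194.68 → 195.
O₃ 0.0704: bracket 0.0687–0.0833 → index 101–150; slope 49/0.0146, offset 0.0017.
AQI = 101 + 49/0.0146·0.0017 ≈ 106.71 ⇒ 107.
PM10: 10 lies in 0–54, so I_lo=0, I_hi=50, C_lo=0, C_hi=54.
(50−0)/(54−0) × (10−0) + 0 = 50/54 × 10 + 0 ≈ 9.26 → 9.
SO₂: 702.7 ∈ [466.1, 779.0] ↔ index [101, 150].
101 + (702.7−466.1)·(150−101)/(779.0−466.1) = 101 + 236.6·49/312.9 ≈ 138.05, so AQI = 138.
NO₂: 1632.38 ∈ [1584.63, 1772.61] ↔ index [201, 300].
201 + (1632.38−1584.63)·(300−201)/(1772.61−1584.63) = 201 + 47.75·99/187.98 ≈ 226.15, so AQI = 226.
Sub-indices: CO→195, O₃→107, PM10→9, SO₂→138, NO₂→226. Overall AQI = max = 226; dominant pollutant is NO₂.
AQI 226: Very Unhealthy.

226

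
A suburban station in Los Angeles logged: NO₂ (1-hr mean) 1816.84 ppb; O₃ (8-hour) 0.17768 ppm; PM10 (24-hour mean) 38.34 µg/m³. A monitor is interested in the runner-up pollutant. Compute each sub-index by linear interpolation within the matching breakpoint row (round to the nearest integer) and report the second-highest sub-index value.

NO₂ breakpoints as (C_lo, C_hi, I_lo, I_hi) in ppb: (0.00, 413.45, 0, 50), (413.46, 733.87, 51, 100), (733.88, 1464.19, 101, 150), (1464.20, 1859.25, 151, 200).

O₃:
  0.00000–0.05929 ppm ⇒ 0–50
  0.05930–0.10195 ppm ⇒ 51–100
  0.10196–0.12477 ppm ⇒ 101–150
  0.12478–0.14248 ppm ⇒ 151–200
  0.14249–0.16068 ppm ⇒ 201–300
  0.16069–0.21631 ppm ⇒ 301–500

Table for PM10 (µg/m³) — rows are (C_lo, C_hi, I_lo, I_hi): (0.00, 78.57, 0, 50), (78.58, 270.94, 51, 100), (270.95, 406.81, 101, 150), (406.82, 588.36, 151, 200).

195

NO₂: 1816.84 lies in 1464.20–1859.25, so I_lo=151, I_hi=200, C_lo=1464.20, C_hi=1859.25.
(200−151)/(1859.25−1464.20) × (1816.84−1464.20) + 151 = 49/395.05 × 352.64 + 151 ≈ 194.74 → 195.
O₃: row 0.16069–0.21631 (AQI 301–500). (500−301)·(0.17768−0.16069)/(0.21631−0.16069) + 301 = 199·0.01699/0.05562 + 301 ≈ 361.79 → 362.
PM10: row 0.00–78.57 (AQI 0–50). (50−0)·(38.34−0.00)/(78.57−0.00) + 0 = 50·38.34/78.57 + 0 ≈ 24.40 → 24.
Sub-indices: NO₂→195, O₃→362, PM10→24. Ranked high→low: 362, 195, 24. Second-highest sub-index = 195.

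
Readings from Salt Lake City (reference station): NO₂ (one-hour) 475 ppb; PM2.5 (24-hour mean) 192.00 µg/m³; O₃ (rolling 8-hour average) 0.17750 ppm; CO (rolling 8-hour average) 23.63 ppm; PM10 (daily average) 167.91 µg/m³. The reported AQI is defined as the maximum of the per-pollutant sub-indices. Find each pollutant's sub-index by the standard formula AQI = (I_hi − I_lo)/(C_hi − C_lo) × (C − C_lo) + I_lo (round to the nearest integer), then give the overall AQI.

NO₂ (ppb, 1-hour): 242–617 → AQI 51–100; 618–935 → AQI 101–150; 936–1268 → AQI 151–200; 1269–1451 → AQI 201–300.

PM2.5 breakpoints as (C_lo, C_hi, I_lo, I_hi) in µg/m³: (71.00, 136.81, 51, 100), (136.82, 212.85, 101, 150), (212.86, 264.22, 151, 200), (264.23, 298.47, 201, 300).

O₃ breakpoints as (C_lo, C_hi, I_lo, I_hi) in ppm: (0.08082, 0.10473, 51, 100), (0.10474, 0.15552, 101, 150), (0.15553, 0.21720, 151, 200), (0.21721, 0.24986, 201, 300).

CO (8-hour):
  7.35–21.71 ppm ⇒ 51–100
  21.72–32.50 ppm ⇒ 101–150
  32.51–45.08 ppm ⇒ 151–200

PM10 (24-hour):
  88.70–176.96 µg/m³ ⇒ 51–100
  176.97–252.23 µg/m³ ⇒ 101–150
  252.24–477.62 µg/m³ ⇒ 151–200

NO₂: 475 lies in 242–617, so I_lo=51, I_hi=100, C_lo=242, C_hi=617.
(100−51)/(617−242) × (475−242) + 51 = 49/375 × 233 + 51 ≈ 81.45 → 81.
PM2.5 192.00: bracket 136.82–212.85 → index 101–150; slope 49/76.03, offset 55.18.
AQI = 101 + 49/76.03·55.18 ≈ 136.56 ⇒ 137.
O₃: row 0.15553–0.21720 (AQI 151–200). (200−151)·(0.17750−0.15553)/(0.21720−0.15553) + 151 = 49·0.02197/0.06167 + 151 ≈ 168.46 → 168.
CO: 23.63 lies in 21.72–32.50, so I_lo=101, I_hi=150, C_lo=21.72, C_hi=32.50.
(150−101)/(32.50−21.72) × (23.63−21.72) + 101 = 49/10.78 × 1.91 + 101 ≈ 109.68 → 110.
PM10: 167.91 lies in 88.70–176.96, so I_lo=51, I_hi=100, C_lo=88.70, C_hi=176.96.
(100−51)/(176.96−88.70) × (167.91−88.70) + 51 = 49/88.26 × 79.21 + 51 ≈ 94.98 → 95.
Sub-indices: NO₂→81, PM2.5→137, O₃→168, CO→110, PM10→95. Overall AQI = max = 168; dominant pollutant is O₃.
AQI 168: Unhealthy.

168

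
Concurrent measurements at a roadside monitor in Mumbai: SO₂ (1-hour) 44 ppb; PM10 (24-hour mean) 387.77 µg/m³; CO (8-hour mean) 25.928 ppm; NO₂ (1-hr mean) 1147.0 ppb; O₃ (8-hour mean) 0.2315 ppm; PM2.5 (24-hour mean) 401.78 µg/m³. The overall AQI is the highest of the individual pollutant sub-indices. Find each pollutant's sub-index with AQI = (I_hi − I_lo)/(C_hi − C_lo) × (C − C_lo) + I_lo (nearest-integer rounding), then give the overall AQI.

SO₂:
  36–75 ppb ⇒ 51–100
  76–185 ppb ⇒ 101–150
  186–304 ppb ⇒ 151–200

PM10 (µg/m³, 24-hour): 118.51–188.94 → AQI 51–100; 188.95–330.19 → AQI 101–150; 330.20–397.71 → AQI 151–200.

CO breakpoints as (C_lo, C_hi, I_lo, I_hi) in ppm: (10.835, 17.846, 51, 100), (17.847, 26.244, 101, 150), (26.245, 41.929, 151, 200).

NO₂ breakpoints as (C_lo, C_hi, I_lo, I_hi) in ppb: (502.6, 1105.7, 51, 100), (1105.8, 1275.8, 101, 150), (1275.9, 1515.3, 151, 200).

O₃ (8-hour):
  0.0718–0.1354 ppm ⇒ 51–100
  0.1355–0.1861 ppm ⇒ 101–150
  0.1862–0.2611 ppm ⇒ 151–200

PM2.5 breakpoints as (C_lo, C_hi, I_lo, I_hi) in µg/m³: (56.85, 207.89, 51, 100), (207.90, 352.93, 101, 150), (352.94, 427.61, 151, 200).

SO₂ 44: bracket 36–75 → index 51–100; slope 49/39, offset 8.
AQI = 51 + 49/39·8 ≈ 61.05 ⇒ 61.
PM10 387.77: bracket 330.20–397.71 → index 151–200; slope 49/67.51, offset 57.57.
AQI = 151 + 49/67.51·57.57 ≈ 192.79 ⇒ 193.
CO: 25.928 lies in 17.847–26.244, so I_lo=101, I_hi=150, C_lo=17.847, C_hi=26.244.
(150−101)/(26.244−17.847) × (25.928−17.847) + 101 = 49/8.397 × 8.081 + 101 ≈ 148.16 → 148.
NO₂: 1147.0 ∈ [1105.8, 1275.8] ↔ index [101, 150].
101 + (1147.0−1105.8)·(150−101)/(1275.8−1105.8) = 101 + 41.2·49/170.0 ≈ 112.88, so AQI = 113.
O₃: row 0.1862–0.2611 (AQI 151–200). (200−151)·(0.2315−0.1862)/(0.2611−0.1862) + 151 = 49·0.0453/0.0749 + 151 ≈ 180.64 → 181.
PM2.5: 401.78 ∈ [352.94, 427.61] ↔ index [151, 200].
151 + (401.78−352.94)·(200−151)/(427.61−352.94) = 151 + 48.84·49/74.67 ≈ 183.05, so AQI = 183.
Sub-indices: SO₂→61, PM10→193, CO→148, NO₂→113, O₃→181, PM2.5→183. Overall AQI = max = 193; dominant pollutant is PM10.

193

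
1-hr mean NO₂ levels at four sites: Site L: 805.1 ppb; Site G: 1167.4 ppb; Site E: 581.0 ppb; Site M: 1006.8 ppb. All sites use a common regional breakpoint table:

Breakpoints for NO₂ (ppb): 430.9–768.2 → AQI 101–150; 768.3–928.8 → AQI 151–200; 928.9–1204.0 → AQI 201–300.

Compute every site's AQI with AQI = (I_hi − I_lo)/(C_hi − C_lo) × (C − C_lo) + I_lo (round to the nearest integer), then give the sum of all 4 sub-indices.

Site L: 805.1 lies in 768.3–928.8, so I_lo=151, I_hi=200, C_lo=768.3, C_hi=928.8.
(200−151)/(928.8−768.3) × (805.1−768.3) + 151 = 49/160.5 × 36.8 + 151 ≈ 162.23 → 162.
Site G: row 928.9–1204.0 (AQI 201–300). (300−201)·(1167.4−928.9)/(1204.0−928.9) + 201 = 99·238.5/275.1 + 201 ≈ 286.83 → 287.
Site E: 581.0 ∈ [430.9, 768.2] ↔ index [101, 150].
101 + (581.0−430.9)·(150−101)/(768.2−430.9) = 101 + 150.1·49/337.3 ≈ 122.81, so AQI = 123.
Site M: 1006.8 ∈ [928.9, 1204.0] ↔ index [201, 300].
201 + (1006.8−928.9)·(300−201)/(1204.0−928.9) = 201 + 77.9·99/275.1 ≈ 229.03, so AQI = 229.
AQIs: Site L=162, Site G=287, Site E=123, Site M=229. Sum = 162 + 287 + 123 + 229 = 801.

801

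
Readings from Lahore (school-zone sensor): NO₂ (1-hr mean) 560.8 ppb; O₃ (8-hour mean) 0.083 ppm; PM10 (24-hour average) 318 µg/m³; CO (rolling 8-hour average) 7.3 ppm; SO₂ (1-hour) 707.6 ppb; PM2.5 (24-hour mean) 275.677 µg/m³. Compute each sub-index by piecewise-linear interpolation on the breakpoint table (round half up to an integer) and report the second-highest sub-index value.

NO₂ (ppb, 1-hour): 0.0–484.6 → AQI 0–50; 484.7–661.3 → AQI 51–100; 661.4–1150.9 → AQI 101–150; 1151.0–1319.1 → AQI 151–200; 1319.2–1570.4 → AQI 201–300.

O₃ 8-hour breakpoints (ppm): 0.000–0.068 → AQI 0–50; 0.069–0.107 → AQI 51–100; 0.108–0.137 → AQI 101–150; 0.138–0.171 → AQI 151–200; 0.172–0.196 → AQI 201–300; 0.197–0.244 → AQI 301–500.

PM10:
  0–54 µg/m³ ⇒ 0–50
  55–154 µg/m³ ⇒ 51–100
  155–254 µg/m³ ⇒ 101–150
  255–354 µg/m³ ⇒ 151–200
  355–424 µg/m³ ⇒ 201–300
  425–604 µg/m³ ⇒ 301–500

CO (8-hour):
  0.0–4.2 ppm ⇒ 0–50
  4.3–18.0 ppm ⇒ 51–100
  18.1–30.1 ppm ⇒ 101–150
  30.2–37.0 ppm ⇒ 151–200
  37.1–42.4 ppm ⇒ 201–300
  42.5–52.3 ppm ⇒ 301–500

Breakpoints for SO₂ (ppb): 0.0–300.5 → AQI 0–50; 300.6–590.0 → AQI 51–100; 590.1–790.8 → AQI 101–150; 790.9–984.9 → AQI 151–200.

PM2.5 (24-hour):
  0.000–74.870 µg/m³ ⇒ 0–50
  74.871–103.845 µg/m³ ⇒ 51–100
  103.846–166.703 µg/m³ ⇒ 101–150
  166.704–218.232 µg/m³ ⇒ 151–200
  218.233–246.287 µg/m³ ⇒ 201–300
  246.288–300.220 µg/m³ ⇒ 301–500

182

NO₂ 560.8: bracket 484.7–661.3 → index 51–100; slope 49/176.6, offset 76.1.
AQI = 51 + 49/176.6·76.1 ≈ 72.11 ⇒ 72.
O₃ 0.083: bracket 0.069–0.107 → index 51–100; slope 49/0.038, offset 0.014.
AQI = 51 + 49/0.038·0.014 ≈ 69.05 ⇒ 69.
PM10: row 255–354 (AQI 151–200). (200−151)·(318−255)/(354−255) + 151 = 49·63/99 + 151 ≈ 182.18 → 182.
CO: 7.3 lies in 4.3–18.0, so I_lo=51, I_hi=100, C_lo=4.3, C_hi=18.0.
(100−51)/(18.0−4.3) × (7.3−4.3) + 51 = 49/13.7 × 3.0 + 51 ≈ 61.73 → 62.
SO₂ 707.6: bracket 590.1–790.8 → index 101–150; slope 49/200.7, offset 117.5.
AQI = 101 + 49/200.7·117.5 ≈ 129.69 ⇒ 130.
PM2.5: 275.677 lies in 246.288–300.220, so I_lo=301, I_hi=500, C_lo=246.288, C_hi=300.220.
(500−301)/(300.220−246.288) × (275.677−246.288) + 301 = 199/53.932 × 29.389 + 301 ≈ 409.44 → 409.
Sub-indices: NO₂→72, O₃→69, PM10→182, CO→62, SO₂→130, PM2.5→409. Ranked high→low: 409, 182, 130, 72, 69, 62. Second-highest sub-index = 182.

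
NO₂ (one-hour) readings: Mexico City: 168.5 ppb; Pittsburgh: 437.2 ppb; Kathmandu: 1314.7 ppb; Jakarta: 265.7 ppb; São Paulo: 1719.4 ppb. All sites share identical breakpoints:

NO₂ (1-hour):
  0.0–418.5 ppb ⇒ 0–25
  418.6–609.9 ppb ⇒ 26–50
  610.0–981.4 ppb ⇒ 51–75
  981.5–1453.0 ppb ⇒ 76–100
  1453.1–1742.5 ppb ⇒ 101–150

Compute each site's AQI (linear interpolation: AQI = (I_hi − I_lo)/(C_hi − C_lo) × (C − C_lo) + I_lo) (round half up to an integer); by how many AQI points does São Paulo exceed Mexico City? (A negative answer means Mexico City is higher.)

Mexico City: 168.5 lies in 0.0–418.5, so I_lo=0, I_hi=25, C_lo=0.0, C_hi=418.5.
(25−0)/(418.5−0.0) × (168.5−0.0) + 0 = 25/418.5 × 168.5 + 0 ≈ 10.07 → 10.
Pittsburgh: 437.2 ∈ [418.6, 609.9] ↔ index [26, 50].
26 + (437.2−418.6)·(50−26)/(609.9−418.6) = 26 + 18.6·24/191.3 ≈ 28.33, so AQI = 28.
Kathmandu: row 981.5–1453.0 (AQI 76–100). (100−76)·(1314.7−981.5)/(1453.0−981.5) + 76 = 24·333.2/471.5 + 76 ≈ 92.96 → 93.
Jakarta: 265.7 lies in 0.0–418.5, so I_lo=0, I_hi=25, C_lo=0.0, C_hi=418.5.
(25−0)/(418.5−0.0) × (265.7−0.0) + 0 = 25/418.5 × 265.7 + 0 ≈ 15.87 → 16.
São Paulo 1719.4: bracket 1453.1–1742.5 → index 101–150; slope 49/289.4, offset 266.3.
AQI = 101 + 49/289.4·266.3 ≈ 146.09 ⇒ 146.
AQIs: Mexico City=10, Pittsburgh=28, Kathmandu=93, Jakarta=16, São Paulo=146. São Paulo (146) − Mexico City (10) = 136.

136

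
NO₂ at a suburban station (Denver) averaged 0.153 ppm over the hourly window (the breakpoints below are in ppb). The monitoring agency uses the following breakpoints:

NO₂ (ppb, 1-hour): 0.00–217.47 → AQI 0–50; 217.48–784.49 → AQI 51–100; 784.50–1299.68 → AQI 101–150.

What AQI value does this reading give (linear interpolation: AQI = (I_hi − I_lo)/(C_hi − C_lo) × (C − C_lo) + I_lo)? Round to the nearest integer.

35

Convert: 0.153 ppm = 153 ppb.
NO₂ 153.00: bracket 0.00–217.47 → index 0–50; slope 50/217.47, offset 153.00.
AQI = 0 + 50/217.47·153.00 ≈ 35.18 ⇒ 35.
AQI 35 falls in the Good category.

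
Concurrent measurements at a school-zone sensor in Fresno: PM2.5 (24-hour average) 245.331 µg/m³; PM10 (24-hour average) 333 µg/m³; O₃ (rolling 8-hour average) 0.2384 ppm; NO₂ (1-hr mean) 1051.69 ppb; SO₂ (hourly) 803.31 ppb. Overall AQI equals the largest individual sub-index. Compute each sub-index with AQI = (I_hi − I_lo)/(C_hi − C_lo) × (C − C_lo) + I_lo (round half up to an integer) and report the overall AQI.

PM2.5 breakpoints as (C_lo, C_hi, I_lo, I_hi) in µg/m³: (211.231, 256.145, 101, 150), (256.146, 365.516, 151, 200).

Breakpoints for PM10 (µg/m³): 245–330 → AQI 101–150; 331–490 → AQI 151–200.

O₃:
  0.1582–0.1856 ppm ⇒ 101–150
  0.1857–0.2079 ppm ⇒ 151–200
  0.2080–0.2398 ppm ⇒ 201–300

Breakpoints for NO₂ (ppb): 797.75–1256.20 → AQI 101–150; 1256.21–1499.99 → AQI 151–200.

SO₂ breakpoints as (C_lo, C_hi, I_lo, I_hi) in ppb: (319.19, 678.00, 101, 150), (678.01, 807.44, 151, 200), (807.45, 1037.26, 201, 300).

PM2.5: 245.331 ∈ [211.231, 256.145] ↔ index [101, 150].
101 + (245.331−211.231)·(150−101)/(256.145−211.231) = 101 + 34.100·49/44.914 ≈ 138.20, so AQI = 138.
PM10: 333 ∈ [331, 490] ↔ index [151, 200].
151 + (333−331)·(200−151)/(490−331) = 151 + 2·49/159 ≈ 151.62, so AQI = 152.
O₃: 0.2384 ∈ [0.2080, 0.2398] ↔ index [201, 300].
201 + (0.2384−0.2080)·(300−201)/(0.2398−0.2080) = 201 + 0.0304·99/0.0318 ≈ 295.64, so AQI = 296.
NO₂: row 797.75–1256.20 (AQI 101–150). (150−101)·(1051.69−797.75)/(1256.20−797.75) + 101 = 49·253.94/458.45 + 101 ≈ 128.14 → 128.
SO₂: row 678.01–807.44 (AQI 151–200). (200−151)·(803.31−678.01)/(807.44−678.01) + 151 = 49·125.30/129.43 + 151 ≈ 198.44 → 198.
Sub-indices: PM2.5→138, PM10→152, O₃→296, NO₂→128, SO₂→198. Overall AQI = max = 296; dominant pollutant is O₃.

296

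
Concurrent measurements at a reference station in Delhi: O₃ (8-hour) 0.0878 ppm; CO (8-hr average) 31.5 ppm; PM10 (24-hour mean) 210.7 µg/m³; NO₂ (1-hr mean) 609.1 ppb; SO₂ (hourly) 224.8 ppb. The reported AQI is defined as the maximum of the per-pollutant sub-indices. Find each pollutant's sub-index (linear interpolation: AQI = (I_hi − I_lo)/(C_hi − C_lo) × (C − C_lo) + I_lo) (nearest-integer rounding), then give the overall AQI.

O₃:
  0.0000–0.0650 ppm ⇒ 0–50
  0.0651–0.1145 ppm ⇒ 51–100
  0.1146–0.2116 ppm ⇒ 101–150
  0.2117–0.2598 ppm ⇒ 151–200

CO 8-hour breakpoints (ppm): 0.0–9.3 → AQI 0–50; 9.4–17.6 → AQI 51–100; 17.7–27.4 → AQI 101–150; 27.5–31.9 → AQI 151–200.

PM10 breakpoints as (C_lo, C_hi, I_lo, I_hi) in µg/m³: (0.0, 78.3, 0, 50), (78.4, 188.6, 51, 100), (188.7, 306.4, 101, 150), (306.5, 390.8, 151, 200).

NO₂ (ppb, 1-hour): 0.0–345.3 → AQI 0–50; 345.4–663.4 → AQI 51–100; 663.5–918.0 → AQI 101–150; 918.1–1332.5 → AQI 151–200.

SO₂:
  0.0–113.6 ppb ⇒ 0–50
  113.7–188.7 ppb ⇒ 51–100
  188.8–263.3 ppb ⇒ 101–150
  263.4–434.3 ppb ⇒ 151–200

O₃: row 0.0651–0.1145 (AQI 51–100). (100−51)·(0.0878−0.0651)/(0.1145−0.0651) + 51 = 49·0.0227/0.0494 + 51 ≈ 73.52 → 74.
CO 31.5: bracket 27.5–31.9 → index 151–200; slope 49/4.4, offset 4.0.
AQI = 151 + 49/4.4·4.0 ≈ 195.55 ⇒ 196.
PM10: 210.7 lies in 188.7–306.4, so I_lo=101, I_hi=150, C_lo=188.7, C_hi=306.4.
(150−101)/(306.4−188.7) × (210.7−188.7) + 101 = 49/117.7 × 22.0 + 101 ≈ 110.16 → 110.
NO₂: 609.1 ∈ [345.4, 663.4] ↔ index [51, 100].
51 + (609.1−345.4)·(100−51)/(663.4−345.4) = 51 + 263.7·49/318.0 ≈ 91.63, so AQI = 92.
SO₂: 224.8 ∈ [188.8, 263.3] ↔ index [101, 150].
101 + (224.8−188.8)·(150−101)/(263.3−188.8) = 101 + 36.0·49/74.5 ≈ 124.68, so AQI = 125.
Sub-indices: O₃→74, CO→196, PM10→110, NO₂→92, SO₂→125. Overall AQI = max = 196; dominant pollutant is CO.

196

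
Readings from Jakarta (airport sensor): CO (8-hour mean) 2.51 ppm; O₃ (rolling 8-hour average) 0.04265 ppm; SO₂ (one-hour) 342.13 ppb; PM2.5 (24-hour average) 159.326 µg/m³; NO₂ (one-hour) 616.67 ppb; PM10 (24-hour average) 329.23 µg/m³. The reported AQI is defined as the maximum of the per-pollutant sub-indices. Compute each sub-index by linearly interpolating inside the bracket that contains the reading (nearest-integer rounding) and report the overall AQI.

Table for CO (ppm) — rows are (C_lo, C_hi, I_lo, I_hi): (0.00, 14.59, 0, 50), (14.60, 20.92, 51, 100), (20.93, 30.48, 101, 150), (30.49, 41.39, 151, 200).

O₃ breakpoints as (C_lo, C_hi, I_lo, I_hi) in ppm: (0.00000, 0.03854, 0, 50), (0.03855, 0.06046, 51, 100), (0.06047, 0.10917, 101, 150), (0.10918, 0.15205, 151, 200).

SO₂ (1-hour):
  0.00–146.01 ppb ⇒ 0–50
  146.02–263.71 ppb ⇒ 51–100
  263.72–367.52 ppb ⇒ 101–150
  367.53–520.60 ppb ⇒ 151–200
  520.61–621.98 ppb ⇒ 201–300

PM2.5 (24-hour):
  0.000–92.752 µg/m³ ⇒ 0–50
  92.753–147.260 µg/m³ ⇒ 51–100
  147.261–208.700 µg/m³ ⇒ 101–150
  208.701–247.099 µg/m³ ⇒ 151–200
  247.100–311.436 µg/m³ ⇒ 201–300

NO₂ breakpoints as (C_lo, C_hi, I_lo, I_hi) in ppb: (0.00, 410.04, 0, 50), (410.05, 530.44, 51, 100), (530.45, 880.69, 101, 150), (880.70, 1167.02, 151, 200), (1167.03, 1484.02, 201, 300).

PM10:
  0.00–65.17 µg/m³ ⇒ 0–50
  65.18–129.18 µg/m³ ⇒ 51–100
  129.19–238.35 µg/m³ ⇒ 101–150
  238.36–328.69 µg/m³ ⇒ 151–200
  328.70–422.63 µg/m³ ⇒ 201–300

CO 2.51: bracket 0.00–14.59 → index 0–50; slope 50/14.59, offset 2.51.
AQI = 0 + 50/14.59·2.51 ≈ 8.60 ⇒ 9.
O₃: 0.04265 lies in 0.03855–0.06046, so I_lo=51, I_hi=100, C_lo=0.03855, C_hi=0.06046.
(100−51)/(0.06046−0.03855) × (0.04265−0.03855) + 51 = 49/0.02191 × 0.00410 + 51 ≈ 60.17 → 60.
SO₂: 342.13 ∈ [263.72, 367.52] ↔ index [101, 150].
101 + (342.13−263.72)·(150−101)/(367.52−263.72) = 101 + 78.41·49/103.80 ≈ 138.01, so AQI = 138.
PM2.5: 159.326 lies in 147.261–208.700, so I_lo=101, I_hi=150, C_lo=147.261, C_hi=208.700.
(150−101)/(208.700−147.261) × (159.326−147.261) + 101 = 49/61.439 × 12.065 + 101 ≈ 110.62 → 111.
NO₂: 616.67 lies in 530.45–880.69, so I_lo=101, I_hi=150, C_lo=530.45, C_hi=880.69.
(150−101)/(880.69−530.45) × (616.67−530.45) + 101 = 49/350.24 × 86.22 + 101 ≈ 113.06 → 113.
PM10: 329.23 lies in 328.70–422.63, so I_lo=201, I_hi=300, C_lo=328.70, C_hi=422.63.
(300−201)/(422.63−328.70) × (329.23−328.70) + 201 = 99/93.93 × 0.53 + 201 ≈ 201.56 → 202.
Sub-indices: CO→9, O₃→60, SO₂→138, PM2.5→111, NO₂→113, PM10→202. Overall AQI = max = 202; dominant pollutant is PM10.
AQI 202: Very Unhealthy.

202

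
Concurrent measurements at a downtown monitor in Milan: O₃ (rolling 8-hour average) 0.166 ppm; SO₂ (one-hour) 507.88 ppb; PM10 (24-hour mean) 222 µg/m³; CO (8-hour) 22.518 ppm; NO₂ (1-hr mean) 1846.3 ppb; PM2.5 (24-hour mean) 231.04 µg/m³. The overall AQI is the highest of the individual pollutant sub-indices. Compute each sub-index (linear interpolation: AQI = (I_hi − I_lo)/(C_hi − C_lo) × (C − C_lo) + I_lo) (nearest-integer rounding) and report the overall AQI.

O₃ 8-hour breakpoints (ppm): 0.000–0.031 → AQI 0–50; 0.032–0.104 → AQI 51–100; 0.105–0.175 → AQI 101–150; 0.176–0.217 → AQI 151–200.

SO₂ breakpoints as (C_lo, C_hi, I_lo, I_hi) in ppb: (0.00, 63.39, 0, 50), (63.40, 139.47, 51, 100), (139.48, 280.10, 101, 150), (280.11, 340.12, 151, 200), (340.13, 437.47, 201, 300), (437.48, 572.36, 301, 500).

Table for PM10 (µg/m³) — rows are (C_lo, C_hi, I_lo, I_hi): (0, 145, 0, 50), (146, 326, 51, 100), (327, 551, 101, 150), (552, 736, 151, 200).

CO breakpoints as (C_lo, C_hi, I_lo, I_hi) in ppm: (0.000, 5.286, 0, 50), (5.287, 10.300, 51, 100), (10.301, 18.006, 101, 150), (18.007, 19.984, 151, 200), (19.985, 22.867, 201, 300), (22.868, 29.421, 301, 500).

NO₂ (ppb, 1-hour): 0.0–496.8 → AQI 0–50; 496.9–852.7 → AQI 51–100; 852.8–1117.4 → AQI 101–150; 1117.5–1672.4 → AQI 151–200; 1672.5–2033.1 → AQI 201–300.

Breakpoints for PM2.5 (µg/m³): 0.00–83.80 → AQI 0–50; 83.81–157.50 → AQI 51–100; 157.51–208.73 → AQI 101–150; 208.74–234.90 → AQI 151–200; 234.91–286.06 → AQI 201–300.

O₃ 0.166: bracket 0.105–0.175 → index 101–150; slope 49/0.070, offset 0.061.
AQI = 101 + 49/0.070·0.061 ≈ 143.70 ⇒ 144.
SO₂: 507.88 ∈ [437.48, 572.36] ↔ index [301, 500].
301 + (507.88−437.48)·(500−301)/(572.36−437.48) = 301 + 70.40·199/134.88 ≈ 404.87, so AQI = 405.
PM10: row 146–326 (AQI 51–100). (100−51)·(222−146)/(326−146) + 51 = 49·76/180 + 51 ≈ 71.69 → 72.
CO: 22.518 lies in 19.985–22.867, so I_lo=201, I_hi=300, C_lo=19.985, C_hi=22.867.
(300−201)/(22.867−19.985) × (22.518−19.985) + 201 = 99/2.882 × 2.533 + 201 ≈ 288.01 → 288.
NO₂: row 1672.5–2033.1 (AQI 201–300). (300−201)·(1846.3−1672.5)/(2033.1−1672.5) + 201 = 99·173.8/360.6 + 201 ≈ 248.72 → 249.
PM2.5: 231.04 ∈ [208.74, 234.90] ↔ index [151, 200].
151 + (231.04−208.74)·(200−151)/(234.90−208.74) = 151 + 22.30·49/26.16 ≈ 192.77, so AQI = 193.
Sub-indices: O₃→144, SO₂→405, PM10→72, CO→288, NO₂→249, PM2.5→193. Overall AQI = max = 405; dominant pollutant is SO₂.
AQI 405: Hazardous.

405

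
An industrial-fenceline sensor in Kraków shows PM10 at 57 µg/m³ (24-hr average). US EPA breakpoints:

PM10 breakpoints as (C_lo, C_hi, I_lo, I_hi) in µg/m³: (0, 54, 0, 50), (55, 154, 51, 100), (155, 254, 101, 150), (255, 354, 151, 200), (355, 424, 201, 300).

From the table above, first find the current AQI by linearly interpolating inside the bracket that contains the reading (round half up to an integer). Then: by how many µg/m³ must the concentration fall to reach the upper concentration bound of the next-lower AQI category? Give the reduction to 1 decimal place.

PM10 57: bracket 55–154 → index 51–100; slope 49/99, offset 2.
AQI = 51 + 49/99·2 ≈ 51.99 ⇒ 52.
Current AQI 52 is in the Moderate range (51–100). The next-lower category tops out at AQI 50, whose upper concentration bound is 54 µg/m³.
Reduction needed = 57 − 54 = 3.0 µg/m³.

3.0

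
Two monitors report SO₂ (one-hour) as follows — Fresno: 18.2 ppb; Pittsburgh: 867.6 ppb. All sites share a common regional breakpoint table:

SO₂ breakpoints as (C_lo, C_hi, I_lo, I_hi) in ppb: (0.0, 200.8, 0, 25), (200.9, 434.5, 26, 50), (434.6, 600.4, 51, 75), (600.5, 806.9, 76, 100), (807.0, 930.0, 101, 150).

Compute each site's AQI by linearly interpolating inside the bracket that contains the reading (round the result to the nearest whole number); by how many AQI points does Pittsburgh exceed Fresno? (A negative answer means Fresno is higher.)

Fresno: 18.2 lies in 0.0–200.8, so I_lo=0, I_hi=25, C_lo=0.0, C_hi=200.8.
(25−0)/(200.8−0.0) × (18.2−0.0) + 0 = 25/200.8 × 18.2 + 0 ≈ 2.27 → 2.
Pittsburgh: row 807.0–930.0 (AQI 101–150). (150−101)·(867.6−807.0)/(930.0−807.0) + 101 = 49·60.6/123.0 + 101 ≈ 125.14 → 125.
AQIs: Fresno=2, Pittsburgh=125. Pittsburgh (125) − Fresno (2) = 123.

123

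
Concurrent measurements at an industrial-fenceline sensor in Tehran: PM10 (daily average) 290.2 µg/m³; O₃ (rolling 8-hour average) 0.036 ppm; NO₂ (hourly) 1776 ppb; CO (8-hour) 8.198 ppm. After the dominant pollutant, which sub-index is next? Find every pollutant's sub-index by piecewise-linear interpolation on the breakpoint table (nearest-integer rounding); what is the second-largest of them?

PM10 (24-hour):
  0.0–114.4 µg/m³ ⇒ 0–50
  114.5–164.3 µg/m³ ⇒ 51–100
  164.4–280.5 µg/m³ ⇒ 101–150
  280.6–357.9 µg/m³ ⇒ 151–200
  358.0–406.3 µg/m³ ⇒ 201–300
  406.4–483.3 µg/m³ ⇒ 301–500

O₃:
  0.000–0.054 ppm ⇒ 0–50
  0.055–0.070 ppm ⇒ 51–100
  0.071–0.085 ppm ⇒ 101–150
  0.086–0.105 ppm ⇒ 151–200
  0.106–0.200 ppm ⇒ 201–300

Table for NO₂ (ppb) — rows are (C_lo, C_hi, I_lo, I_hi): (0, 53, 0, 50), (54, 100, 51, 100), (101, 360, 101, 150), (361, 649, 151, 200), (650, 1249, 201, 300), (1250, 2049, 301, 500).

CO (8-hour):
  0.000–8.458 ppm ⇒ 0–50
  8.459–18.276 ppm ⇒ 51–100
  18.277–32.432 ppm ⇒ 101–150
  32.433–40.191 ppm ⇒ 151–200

PM10: row 280.6–357.9 (AQI 151–200). (200−151)·(290.2−280.6)/(357.9−280.6) + 151 = 49·9.6/77.3 + 151 ≈ 157.09 → 157.
O₃: 0.036 lies in 0.000–0.054, so I_lo=0, I_hi=50, C_lo=0.000, C_hi=0.054.
(50−0)/(0.054−0.000) × (0.036−0.000) + 0 = 50/0.054 × 0.036 + 0 ≈ 33.33 → 33.
NO₂: 1776 ∈ [1250, 2049] ↔ index [301, 500].
301 + (1776−1250)·(500−301)/(2049−1250) = 301 + 526·199/799 ≈ 432.01, so AQI = 432.
CO: 8.198 ∈ [0.000, 8.458] ↔ index [0, 50].
0 + (8.198−0.000)·(50−0)/(8.458−0.000) = 0 + 8.198·50/8.458 ≈ 48.46, so AQI = 48.
Sub-indices: PM10→157, O₃→33, NO₂→432, CO→48. Ranked high→low: 432, 157, 48, 33. Second-highest sub-index = 157.

157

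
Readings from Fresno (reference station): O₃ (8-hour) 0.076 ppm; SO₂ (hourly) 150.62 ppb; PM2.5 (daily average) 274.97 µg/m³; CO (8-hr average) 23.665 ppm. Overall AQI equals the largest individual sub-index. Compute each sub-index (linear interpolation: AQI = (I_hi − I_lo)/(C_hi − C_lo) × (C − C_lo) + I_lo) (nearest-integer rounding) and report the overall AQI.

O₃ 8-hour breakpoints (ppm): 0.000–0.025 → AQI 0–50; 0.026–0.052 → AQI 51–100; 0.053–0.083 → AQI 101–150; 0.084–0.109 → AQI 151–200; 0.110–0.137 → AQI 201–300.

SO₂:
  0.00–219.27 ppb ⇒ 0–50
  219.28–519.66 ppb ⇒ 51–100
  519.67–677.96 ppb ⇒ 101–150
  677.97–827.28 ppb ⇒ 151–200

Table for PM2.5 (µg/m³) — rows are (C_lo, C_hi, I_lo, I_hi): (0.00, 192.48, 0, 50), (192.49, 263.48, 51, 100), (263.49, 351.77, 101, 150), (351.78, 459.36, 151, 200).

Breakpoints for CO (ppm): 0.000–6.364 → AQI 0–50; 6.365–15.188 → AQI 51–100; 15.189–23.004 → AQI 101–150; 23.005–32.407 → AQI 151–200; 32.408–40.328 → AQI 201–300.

154

O₃: 0.076 lies in 0.053–0.083, so I_lo=101, I_hi=150, C_lo=0.053, C_hi=0.083.
(150−101)/(0.083−0.053) × (0.076−0.053) + 101 = 49/0.030 × 0.023 + 101 ≈ 138.57 → 139.
SO₂: 150.62 lies in 0.00–219.27, so I_lo=0, I_hi=50, C_lo=0.00, C_hi=219.27.
(50−0)/(219.27−0.00) × (150.62−0.00) + 0 = 50/219.27 × 150.62 + 0 ≈ 34.35 → 34.
PM2.5: 274.97 lies in 263.49–351.77, so I_lo=101, I_hi=150, C_lo=263.49, C_hi=351.77.
(150−101)/(351.77−263.49) × (274.97−263.49) + 101 = 49/88.28 × 11.48 + 101 ≈ 107.37 → 107.
CO 23.665: bracket 23.005–32.407 → index 151–200; slope 49/9.402, offset 0.660.
AQI = 151 + 49/9.402·0.660 ≈ 154.44 ⇒ 154.
Sub-indices: O₃→139, SO₂→34, PM2.5→107, CO→154. Overall AQI = max = 154; dominant pollutant is CO.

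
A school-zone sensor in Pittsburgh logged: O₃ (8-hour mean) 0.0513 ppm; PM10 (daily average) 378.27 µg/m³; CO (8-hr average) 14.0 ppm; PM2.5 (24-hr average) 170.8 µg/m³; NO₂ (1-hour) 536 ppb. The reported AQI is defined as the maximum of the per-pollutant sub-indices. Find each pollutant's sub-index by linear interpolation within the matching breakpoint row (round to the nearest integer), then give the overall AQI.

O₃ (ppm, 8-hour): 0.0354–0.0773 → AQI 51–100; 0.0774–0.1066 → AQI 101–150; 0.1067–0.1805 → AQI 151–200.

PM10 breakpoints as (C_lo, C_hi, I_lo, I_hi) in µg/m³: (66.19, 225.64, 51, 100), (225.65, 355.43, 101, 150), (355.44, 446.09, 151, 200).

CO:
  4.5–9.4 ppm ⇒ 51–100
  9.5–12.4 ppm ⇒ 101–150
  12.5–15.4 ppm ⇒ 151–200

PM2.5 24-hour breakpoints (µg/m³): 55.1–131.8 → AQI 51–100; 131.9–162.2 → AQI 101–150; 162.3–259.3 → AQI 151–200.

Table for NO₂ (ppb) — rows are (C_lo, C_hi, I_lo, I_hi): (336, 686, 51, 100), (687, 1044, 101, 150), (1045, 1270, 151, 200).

O₃: 0.0513 lies in 0.0354–0.0773, so I_lo=51, I_hi=100, C_lo=0.0354, C_hi=0.0773.
(100−51)/(0.0773−0.0354) × (0.0513−0.0354) + 51 = 49/0.0419 × 0.0159 + 51 ≈ 69.59 → 70.
PM10: 378.27 lies in 355.44–446.09, so I_lo=151, I_hi=200, C_lo=355.44, C_hi=446.09.
(200−151)/(446.09−355.44) × (378.27−355.44) + 151 = 49/90.65 × 22.83 + 151 ≈ 163.34 → 163.
CO 14.0: bracket 12.5–15.4 → index 151–200; slope 49/2.9, offset 1.5.
AQI = 151 + 49/2.9·1.5 ≈ 176.34 ⇒ 176.
PM2.5: row 162.3–259.3 (AQI 151–200). (200−151)·(170.8−162.3)/(259.3−162.3) + 151 = 49·8.5/97.0 + 151 ≈ 155.29 → 155.
NO₂: row 336–686 (AQI 51–100). (100−51)·(536−336)/(686−336) + 51 = 49·200/350 + 51 ≈ 79.00 → 79.
Sub-indices: O₃→70, PM10→163, CO→176, PM2.5→155, NO₂→79. Overall AQI = max = 176; dominant pollutant is CO.

176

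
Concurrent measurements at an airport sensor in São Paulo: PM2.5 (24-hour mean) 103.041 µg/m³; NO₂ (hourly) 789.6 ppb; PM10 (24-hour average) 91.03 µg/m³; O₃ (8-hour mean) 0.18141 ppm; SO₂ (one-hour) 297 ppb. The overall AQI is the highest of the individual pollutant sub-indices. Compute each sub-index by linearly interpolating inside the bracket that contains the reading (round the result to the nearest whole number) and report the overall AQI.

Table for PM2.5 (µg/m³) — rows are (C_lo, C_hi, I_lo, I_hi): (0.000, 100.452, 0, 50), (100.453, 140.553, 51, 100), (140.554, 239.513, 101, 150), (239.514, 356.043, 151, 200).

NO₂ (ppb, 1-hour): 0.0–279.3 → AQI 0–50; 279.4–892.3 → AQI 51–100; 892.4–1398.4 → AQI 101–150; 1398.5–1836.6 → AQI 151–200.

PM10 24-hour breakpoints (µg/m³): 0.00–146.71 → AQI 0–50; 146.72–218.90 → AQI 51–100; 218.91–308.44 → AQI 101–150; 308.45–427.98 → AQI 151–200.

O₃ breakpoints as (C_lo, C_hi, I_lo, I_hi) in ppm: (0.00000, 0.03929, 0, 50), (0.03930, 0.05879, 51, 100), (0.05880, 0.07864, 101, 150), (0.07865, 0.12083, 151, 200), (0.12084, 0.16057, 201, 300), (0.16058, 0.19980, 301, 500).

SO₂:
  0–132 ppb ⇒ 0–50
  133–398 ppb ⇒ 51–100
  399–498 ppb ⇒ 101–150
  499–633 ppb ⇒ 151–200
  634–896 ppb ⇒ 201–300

407

PM2.5: row 100.453–140.553 (AQI 51–100). (100−51)·(103.041−100.453)/(140.553−100.453) + 51 = 49·2.588/40.100 + 51 ≈ 54.16 → 54.
NO₂: 789.6 ∈ [279.4, 892.3] ↔ index [51, 100].
51 + (789.6−279.4)·(100−51)/(892.3−279.4) = 51 + 510.2·49/612.9 ≈ 91.79, so AQI = 92.
PM10: row 0.00–146.71 (AQI 0–50). (50−0)·(91.03−0.00)/(146.71−0.00) + 0 = 50·91.03/146.71 + 0 ≈ 31.02 → 31.
O₃: row 0.16058–0.19980 (AQI 301–500). (500−301)·(0.18141−0.16058)/(0.19980−0.16058) + 301 = 199·0.02083/0.03922 + 301 ≈ 406.69 → 407.
SO₂: 297 ∈ [133, 398] ↔ index [51, 100].
51 + (297−133)·(100−51)/(398−133) = 51 + 164·49/265 ≈ 81.32, so AQI = 81.
Sub-indices: PM2.5→54, NO₂→92, PM10→31, O₃→407, SO₂→81. Overall AQI = max = 407; dominant pollutant is O₃.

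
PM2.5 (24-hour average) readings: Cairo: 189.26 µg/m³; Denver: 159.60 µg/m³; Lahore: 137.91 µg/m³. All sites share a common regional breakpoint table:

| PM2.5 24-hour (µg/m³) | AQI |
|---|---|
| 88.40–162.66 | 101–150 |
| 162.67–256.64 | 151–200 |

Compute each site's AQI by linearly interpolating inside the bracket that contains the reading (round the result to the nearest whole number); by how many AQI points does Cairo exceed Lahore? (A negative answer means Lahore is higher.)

31

Cairo: 189.26 lies in 162.67–256.64, so I_lo=151, I_hi=200, C_lo=162.67, C_hi=256.64.
(200−151)/(256.64−162.67) × (189.26−162.67) + 151 = 49/93.97 × 26.59 + 151 ≈ 164.87 → 165.
Denver: 159.60 lies in 88.40–162.66, so I_lo=101, I_hi=150, C_lo=88.40, C_hi=162.66.
(150−101)/(162.66−88.40) × (159.60−88.40) + 101 = 49/74.26 × 71.20 + 101 ≈ 147.98 → 148.
Lahore: row 88.40–162.66 (AQI 101–150). (150−101)·(137.91−88.40)/(162.66−88.40) + 101 = 49·49.51/74.26 + 101 ≈ 133.67 → 134.
AQIs: Cairo=165, Denver=148, Lahore=134. Cairo (165) − Lahore (134) = 31.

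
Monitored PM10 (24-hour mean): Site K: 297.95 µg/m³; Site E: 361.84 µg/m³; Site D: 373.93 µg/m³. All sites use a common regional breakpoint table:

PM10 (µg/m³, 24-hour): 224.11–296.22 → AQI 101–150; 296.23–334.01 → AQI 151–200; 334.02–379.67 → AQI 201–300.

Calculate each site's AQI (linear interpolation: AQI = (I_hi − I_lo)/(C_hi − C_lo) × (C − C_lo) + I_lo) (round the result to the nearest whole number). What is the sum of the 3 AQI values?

702

Site K: 297.95 lies in 296.23–334.01, so I_lo=151, I_hi=200, C_lo=296.23, C_hi=334.01.
(200−151)/(334.01−296.23) × (297.95−296.23) + 151 = 49/37.78 × 1.72 + 151 ≈ 153.23 → 153.
Site E: 361.84 ∈ [334.02, 379.67] ↔ index [201, 300].
201 + (361.84−334.02)·(300−201)/(379.67−334.02) = 201 + 27.82·99/45.65 ≈ 261.33, so AQI = 261.
Site D: 373.93 ∈ [334.02, 379.67] ↔ index [201, 300].
201 + (373.93−334.02)·(300−201)/(379.67−334.02) = 201 + 39.91·99/45.65 ≈ 287.55, so AQI = 288.
AQIs: Site K=153, Site E=261, Site D=288. Sum = 153 + 261 + 288 = 702.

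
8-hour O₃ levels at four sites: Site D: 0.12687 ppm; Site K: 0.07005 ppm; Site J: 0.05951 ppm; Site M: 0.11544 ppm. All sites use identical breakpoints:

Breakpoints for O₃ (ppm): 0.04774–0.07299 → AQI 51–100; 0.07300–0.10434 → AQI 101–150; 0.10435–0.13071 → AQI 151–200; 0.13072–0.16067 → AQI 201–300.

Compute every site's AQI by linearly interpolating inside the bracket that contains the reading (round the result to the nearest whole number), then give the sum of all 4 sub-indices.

Site D: 0.12687 lies in 0.10435–0.13071, so I_lo=151, I_hi=200, C_lo=0.10435, C_hi=0.13071.
(200−151)/(0.13071−0.10435) × (0.12687−0.10435) + 151 = 49/0.02636 × 0.02252 + 151 ≈ 192.86 → 193.
Site K: row 0.04774–0.07299 (AQI 51–100). (100−51)·(0.07005−0.04774)/(0.07299−0.04774) + 51 = 49·0.02231/0.02525 + 51 ≈ 94.29 → 94.
Site J: row 0.04774–0.07299 (AQI 51–100). (100−51)·(0.05951−0.04774)/(0.07299−0.04774) + 51 = 49·0.01177/0.02525 + 51 ≈ 73.84 → 74.
Site M: 0.11544 ∈ [0.10435, 0.13071] ↔ index [151, 200].
151 + (0.11544−0.10435)·(200−151)/(0.13071−0.10435) = 151 + 0.01109·49/0.02636 ≈ 171.61, so AQI = 172.
AQIs: Site D=193, Site K=94, Site J=74, Site M=172. Sum = 193 + 94 + 74 + 172 = 533.

533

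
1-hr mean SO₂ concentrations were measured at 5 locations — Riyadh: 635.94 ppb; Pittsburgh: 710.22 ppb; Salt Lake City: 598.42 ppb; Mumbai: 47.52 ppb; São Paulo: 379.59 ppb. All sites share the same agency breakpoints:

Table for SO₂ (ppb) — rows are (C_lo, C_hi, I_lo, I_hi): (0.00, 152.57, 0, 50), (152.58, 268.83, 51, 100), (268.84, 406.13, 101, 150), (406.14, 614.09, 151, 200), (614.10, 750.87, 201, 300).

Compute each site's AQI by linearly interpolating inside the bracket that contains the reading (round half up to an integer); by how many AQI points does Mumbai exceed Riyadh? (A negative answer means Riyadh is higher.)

Riyadh: 635.94 ∈ [614.10, 750.87] ↔ index [201, 300].
201 + (635.94−614.10)·(300−201)/(750.87−614.10) = 201 + 21.84·99/136.77 ≈ 216.81, so AQI = 217.
Pittsburgh: 710.22 ∈ [614.10, 750.87] ↔ index [201, 300].
201 + (710.22−614.10)·(300−201)/(750.87−614.10) = 201 + 96.12·99/136.77 ≈ 270.58, so AQI = 271.
Salt Lake City: row 406.14–614.09 (AQI 151–200). (200−151)·(598.42−406.14)/(614.09−406.14) + 151 = 49·192.28/207.95 + 151 ≈ 196.31 → 196.
Mumbai: 47.52 ∈ [0.00, 152.57] ↔ index [0, 50].
0 + (47.52−0.00)·(50−0)/(152.57−0.00) = 0 + 47.52·50/152.57 ≈ 15.57, so AQI = 16.
São Paulo: 379.59 ∈ [268.84, 406.13] ↔ index [101, 150].
101 + (379.59−268.84)·(150−101)/(406.13−268.84) = 101 + 110.75·49/137.29 ≈ 140.53, so AQI = 141.
AQIs: Riyadh=217, Pittsburgh=271, Salt Lake City=196, Mumbai=16, São Paulo=141. Mumbai (16) − Riyadh (217) = -201.

-201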